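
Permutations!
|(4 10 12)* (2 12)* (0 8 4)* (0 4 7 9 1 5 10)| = |(0 8 7 9 1 5 10 2 12 4)| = 10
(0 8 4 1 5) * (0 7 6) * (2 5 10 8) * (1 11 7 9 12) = (0 2 5 9 12 1 10 8 4 11 7 6) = [2, 10, 5, 3, 11, 9, 0, 6, 4, 12, 8, 7, 1]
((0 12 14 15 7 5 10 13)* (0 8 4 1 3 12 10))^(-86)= (0 7 14 3 4 13)(1 8 10 5 15 12)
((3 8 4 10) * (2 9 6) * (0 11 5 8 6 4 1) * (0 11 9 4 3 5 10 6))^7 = (0 9 3)(1 10 8 11 5)(2 4 6)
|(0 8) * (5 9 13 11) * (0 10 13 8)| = |(5 9 8 10 13 11)| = 6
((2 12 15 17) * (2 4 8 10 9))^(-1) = (2 9 10 8 4 17 15 12)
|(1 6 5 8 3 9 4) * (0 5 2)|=|(0 5 8 3 9 4 1 6 2)|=9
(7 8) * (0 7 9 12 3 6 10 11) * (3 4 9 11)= (0 7 8 11)(3 6 10)(4 9 12)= [7, 1, 2, 6, 9, 5, 10, 8, 11, 12, 3, 0, 4]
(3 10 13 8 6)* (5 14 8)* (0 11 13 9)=[11, 1, 2, 10, 4, 14, 3, 7, 6, 0, 9, 13, 12, 5, 8]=(0 11 13 5 14 8 6 3 10 9)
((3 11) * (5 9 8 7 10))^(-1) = ((3 11)(5 9 8 7 10))^(-1) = (3 11)(5 10 7 8 9)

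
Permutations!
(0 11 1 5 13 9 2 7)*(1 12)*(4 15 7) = (0 11 12 1 5 13 9 2 4 15 7) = [11, 5, 4, 3, 15, 13, 6, 0, 8, 2, 10, 12, 1, 9, 14, 7]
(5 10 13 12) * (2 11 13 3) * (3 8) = (2 11 13 12 5 10 8 3) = [0, 1, 11, 2, 4, 10, 6, 7, 3, 9, 8, 13, 5, 12]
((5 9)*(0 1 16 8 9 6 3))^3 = ((0 1 16 8 9 5 6 3))^3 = (0 8 6 1 9 3 16 5)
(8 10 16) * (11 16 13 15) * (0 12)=[12, 1, 2, 3, 4, 5, 6, 7, 10, 9, 13, 16, 0, 15, 14, 11, 8]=(0 12)(8 10 13 15 11 16)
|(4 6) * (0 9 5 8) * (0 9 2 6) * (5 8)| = 4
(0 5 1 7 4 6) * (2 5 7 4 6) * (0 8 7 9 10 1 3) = [9, 4, 5, 0, 2, 3, 8, 6, 7, 10, 1] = (0 9 10 1 4 2 5 3)(6 8 7)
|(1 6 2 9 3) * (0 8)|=10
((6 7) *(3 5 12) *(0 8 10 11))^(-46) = (0 10)(3 12 5)(8 11)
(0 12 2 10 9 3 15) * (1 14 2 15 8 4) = (0 12 15)(1 14 2 10 9 3 8 4) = [12, 14, 10, 8, 1, 5, 6, 7, 4, 3, 9, 11, 15, 13, 2, 0]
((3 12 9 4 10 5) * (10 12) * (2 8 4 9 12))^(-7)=((12)(2 8 4)(3 10 5))^(-7)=(12)(2 4 8)(3 5 10)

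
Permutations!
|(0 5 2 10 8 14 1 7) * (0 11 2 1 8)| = |(0 5 1 7 11 2 10)(8 14)| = 14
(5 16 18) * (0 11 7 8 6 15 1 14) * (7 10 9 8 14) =(0 11 10 9 8 6 15 1 7 14)(5 16 18) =[11, 7, 2, 3, 4, 16, 15, 14, 6, 8, 9, 10, 12, 13, 0, 1, 18, 17, 5]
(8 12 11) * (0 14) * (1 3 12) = [14, 3, 2, 12, 4, 5, 6, 7, 1, 9, 10, 8, 11, 13, 0] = (0 14)(1 3 12 11 8)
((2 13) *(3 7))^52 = ((2 13)(3 7))^52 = (13)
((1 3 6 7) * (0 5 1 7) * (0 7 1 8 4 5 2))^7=(0 2)(1 7 6 3)(4 5 8)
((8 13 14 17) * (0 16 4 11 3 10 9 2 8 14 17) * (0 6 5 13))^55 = (17)(0 16 4 11 3 10 9 2 8)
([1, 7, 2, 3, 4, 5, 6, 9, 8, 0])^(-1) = (0 9 7 1)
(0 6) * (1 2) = (0 6)(1 2) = [6, 2, 1, 3, 4, 5, 0]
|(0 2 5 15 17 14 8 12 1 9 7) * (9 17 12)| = |(0 2 5 15 12 1 17 14 8 9 7)| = 11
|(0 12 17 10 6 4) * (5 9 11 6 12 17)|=9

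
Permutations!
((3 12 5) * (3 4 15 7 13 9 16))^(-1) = (3 16 9 13 7 15 4 5 12)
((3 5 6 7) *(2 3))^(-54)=((2 3 5 6 7))^(-54)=(2 3 5 6 7)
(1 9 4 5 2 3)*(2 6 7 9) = [0, 2, 3, 1, 5, 6, 7, 9, 8, 4] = (1 2 3)(4 5 6 7 9)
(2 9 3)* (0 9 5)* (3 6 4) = (0 9 6 4 3 2 5) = [9, 1, 5, 2, 3, 0, 4, 7, 8, 6]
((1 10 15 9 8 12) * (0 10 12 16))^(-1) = (0 16 8 9 15 10)(1 12)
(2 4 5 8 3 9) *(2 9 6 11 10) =(2 4 5 8 3 6 11 10) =[0, 1, 4, 6, 5, 8, 11, 7, 3, 9, 2, 10]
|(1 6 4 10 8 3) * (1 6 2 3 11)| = 8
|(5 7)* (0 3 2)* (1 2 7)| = |(0 3 7 5 1 2)| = 6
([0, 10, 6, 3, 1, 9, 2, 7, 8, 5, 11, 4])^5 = [0, 10, 6, 3, 1, 9, 2, 7, 8, 5, 11, 4]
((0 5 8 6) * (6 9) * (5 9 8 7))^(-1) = (0 6 9)(5 7)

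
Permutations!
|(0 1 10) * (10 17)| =|(0 1 17 10)| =4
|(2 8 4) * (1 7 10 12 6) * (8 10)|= 8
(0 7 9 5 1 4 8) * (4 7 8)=(0 8)(1 7 9 5)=[8, 7, 2, 3, 4, 1, 6, 9, 0, 5]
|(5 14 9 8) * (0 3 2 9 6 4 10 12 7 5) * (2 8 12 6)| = |(0 3 8)(2 9 12 7 5 14)(4 10 6)| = 6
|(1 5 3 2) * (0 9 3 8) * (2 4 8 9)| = 8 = |(0 2 1 5 9 3 4 8)|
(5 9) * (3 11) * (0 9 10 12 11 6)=(0 9 5 10 12 11 3 6)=[9, 1, 2, 6, 4, 10, 0, 7, 8, 5, 12, 3, 11]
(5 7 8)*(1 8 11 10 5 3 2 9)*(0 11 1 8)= (0 11 10 5 7 1)(2 9 8 3)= [11, 0, 9, 2, 4, 7, 6, 1, 3, 8, 5, 10]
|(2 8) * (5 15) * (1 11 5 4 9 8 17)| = 9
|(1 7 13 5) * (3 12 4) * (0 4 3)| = 4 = |(0 4)(1 7 13 5)(3 12)|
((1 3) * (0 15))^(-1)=((0 15)(1 3))^(-1)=(0 15)(1 3)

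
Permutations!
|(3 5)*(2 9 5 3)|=|(2 9 5)|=3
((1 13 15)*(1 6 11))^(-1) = (1 11 6 15 13)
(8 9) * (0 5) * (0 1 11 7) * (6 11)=[5, 6, 2, 3, 4, 1, 11, 0, 9, 8, 10, 7]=(0 5 1 6 11 7)(8 9)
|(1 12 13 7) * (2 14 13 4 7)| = 12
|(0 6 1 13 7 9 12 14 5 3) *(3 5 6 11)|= 21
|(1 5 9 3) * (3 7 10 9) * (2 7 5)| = |(1 2 7 10 9 5 3)| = 7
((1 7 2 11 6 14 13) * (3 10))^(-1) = (1 13 14 6 11 2 7)(3 10)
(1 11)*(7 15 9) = (1 11)(7 15 9) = [0, 11, 2, 3, 4, 5, 6, 15, 8, 7, 10, 1, 12, 13, 14, 9]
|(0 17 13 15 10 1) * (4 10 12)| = 8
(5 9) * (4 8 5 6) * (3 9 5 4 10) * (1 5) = (1 5)(3 9 6 10)(4 8) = [0, 5, 2, 9, 8, 1, 10, 7, 4, 6, 3]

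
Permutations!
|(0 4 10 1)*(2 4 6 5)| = |(0 6 5 2 4 10 1)| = 7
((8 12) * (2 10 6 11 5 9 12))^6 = ((2 10 6 11 5 9 12 8))^6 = (2 12 5 6)(8 9 11 10)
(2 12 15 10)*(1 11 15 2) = (1 11 15 10)(2 12) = [0, 11, 12, 3, 4, 5, 6, 7, 8, 9, 1, 15, 2, 13, 14, 10]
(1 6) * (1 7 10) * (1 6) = [0, 1, 2, 3, 4, 5, 7, 10, 8, 9, 6] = (6 7 10)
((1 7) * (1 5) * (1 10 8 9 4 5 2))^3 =((1 7 2)(4 5 10 8 9))^3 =(4 8 5 9 10)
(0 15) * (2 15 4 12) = [4, 1, 15, 3, 12, 5, 6, 7, 8, 9, 10, 11, 2, 13, 14, 0] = (0 4 12 2 15)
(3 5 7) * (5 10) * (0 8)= (0 8)(3 10 5 7)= [8, 1, 2, 10, 4, 7, 6, 3, 0, 9, 5]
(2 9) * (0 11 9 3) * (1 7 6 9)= (0 11 1 7 6 9 2 3)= [11, 7, 3, 0, 4, 5, 9, 6, 8, 2, 10, 1]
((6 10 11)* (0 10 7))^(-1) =(0 7 6 11 10)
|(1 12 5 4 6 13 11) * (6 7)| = 8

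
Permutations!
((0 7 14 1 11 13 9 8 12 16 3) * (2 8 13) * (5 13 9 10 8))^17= ((0 7 14 1 11 2 5 13 10 8 12 16 3))^17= (0 11 10 3 1 13 16 14 5 12 7 2 8)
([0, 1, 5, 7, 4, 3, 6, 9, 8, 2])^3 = (2 7 5 9 3)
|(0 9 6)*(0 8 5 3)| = |(0 9 6 8 5 3)| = 6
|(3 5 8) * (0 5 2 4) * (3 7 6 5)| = 4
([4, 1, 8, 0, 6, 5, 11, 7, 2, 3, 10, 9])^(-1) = (0 3 9 11 6 4)(2 8)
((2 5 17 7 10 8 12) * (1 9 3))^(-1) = ((1 9 3)(2 5 17 7 10 8 12))^(-1) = (1 3 9)(2 12 8 10 7 17 5)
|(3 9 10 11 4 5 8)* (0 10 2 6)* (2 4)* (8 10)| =10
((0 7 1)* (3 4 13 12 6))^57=((0 7 1)(3 4 13 12 6))^57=(3 13 6 4 12)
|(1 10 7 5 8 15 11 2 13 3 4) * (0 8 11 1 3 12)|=22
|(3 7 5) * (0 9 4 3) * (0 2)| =7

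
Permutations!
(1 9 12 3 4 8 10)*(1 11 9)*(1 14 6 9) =(1 14 6 9 12 3 4 8 10 11) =[0, 14, 2, 4, 8, 5, 9, 7, 10, 12, 11, 1, 3, 13, 6]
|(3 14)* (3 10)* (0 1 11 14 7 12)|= 8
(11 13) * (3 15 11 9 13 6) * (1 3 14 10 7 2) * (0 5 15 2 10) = (0 5 15 11 6 14)(1 3 2)(7 10)(9 13) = [5, 3, 1, 2, 4, 15, 14, 10, 8, 13, 7, 6, 12, 9, 0, 11]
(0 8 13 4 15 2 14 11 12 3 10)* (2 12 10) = [8, 1, 14, 2, 15, 5, 6, 7, 13, 9, 0, 10, 3, 4, 11, 12] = (0 8 13 4 15 12 3 2 14 11 10)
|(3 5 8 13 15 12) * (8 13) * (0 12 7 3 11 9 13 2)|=10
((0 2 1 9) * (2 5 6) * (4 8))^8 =(0 6 1)(2 9 5)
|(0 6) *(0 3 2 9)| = 5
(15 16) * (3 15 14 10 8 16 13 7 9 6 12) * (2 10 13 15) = (2 10 8 16 14 13 7 9 6 12 3) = [0, 1, 10, 2, 4, 5, 12, 9, 16, 6, 8, 11, 3, 7, 13, 15, 14]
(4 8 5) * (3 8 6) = (3 8 5 4 6) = [0, 1, 2, 8, 6, 4, 3, 7, 5]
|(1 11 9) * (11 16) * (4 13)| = |(1 16 11 9)(4 13)| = 4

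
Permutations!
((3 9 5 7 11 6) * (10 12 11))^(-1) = (3 6 11 12 10 7 5 9)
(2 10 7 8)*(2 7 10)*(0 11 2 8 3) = (0 11 2 8 7 3) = [11, 1, 8, 0, 4, 5, 6, 3, 7, 9, 10, 2]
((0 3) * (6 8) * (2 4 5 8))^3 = (0 3)(2 8 4 6 5)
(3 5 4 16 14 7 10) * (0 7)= (0 7 10 3 5 4 16 14)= [7, 1, 2, 5, 16, 4, 6, 10, 8, 9, 3, 11, 12, 13, 0, 15, 14]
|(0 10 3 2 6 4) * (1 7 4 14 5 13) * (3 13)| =30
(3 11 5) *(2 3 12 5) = (2 3 11)(5 12) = [0, 1, 3, 11, 4, 12, 6, 7, 8, 9, 10, 2, 5]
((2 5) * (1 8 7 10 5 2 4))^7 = ((1 8 7 10 5 4))^7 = (1 8 7 10 5 4)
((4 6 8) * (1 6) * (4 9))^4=(1 4 9 8 6)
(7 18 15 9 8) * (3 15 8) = (3 15 9)(7 18 8) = [0, 1, 2, 15, 4, 5, 6, 18, 7, 3, 10, 11, 12, 13, 14, 9, 16, 17, 8]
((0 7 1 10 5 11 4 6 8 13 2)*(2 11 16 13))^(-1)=((0 7 1 10 5 16 13 11 4 6 8 2))^(-1)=(0 2 8 6 4 11 13 16 5 10 1 7)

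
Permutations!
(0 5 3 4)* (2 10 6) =[5, 1, 10, 4, 0, 3, 2, 7, 8, 9, 6] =(0 5 3 4)(2 10 6)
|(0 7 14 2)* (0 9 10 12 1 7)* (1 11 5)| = 9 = |(1 7 14 2 9 10 12 11 5)|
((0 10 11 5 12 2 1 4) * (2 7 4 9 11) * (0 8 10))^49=((1 9 11 5 12 7 4 8 10 2))^49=(1 2 10 8 4 7 12 5 11 9)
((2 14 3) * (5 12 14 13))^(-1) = (2 3 14 12 5 13)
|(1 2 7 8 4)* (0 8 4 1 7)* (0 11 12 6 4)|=|(0 8 1 2 11 12 6 4 7)|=9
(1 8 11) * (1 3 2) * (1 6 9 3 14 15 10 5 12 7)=(1 8 11 14 15 10 5 12 7)(2 6 9 3)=[0, 8, 6, 2, 4, 12, 9, 1, 11, 3, 5, 14, 7, 13, 15, 10]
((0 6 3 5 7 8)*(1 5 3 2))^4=((0 6 2 1 5 7 8))^4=(0 5 6 7 2 8 1)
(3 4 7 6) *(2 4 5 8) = (2 4 7 6 3 5 8) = [0, 1, 4, 5, 7, 8, 3, 6, 2]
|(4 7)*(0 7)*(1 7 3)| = 5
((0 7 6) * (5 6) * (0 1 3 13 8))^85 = (0 3 5 8 1 7 13 6)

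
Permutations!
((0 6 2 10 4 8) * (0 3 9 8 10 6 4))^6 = ((0 4 10)(2 6)(3 9 8))^6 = (10)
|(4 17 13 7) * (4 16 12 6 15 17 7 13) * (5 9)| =14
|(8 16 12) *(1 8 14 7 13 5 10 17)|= 10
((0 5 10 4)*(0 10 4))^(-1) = (0 10 4 5) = ((0 5 4 10))^(-1)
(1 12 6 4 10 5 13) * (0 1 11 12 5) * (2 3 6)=(0 1 5 13 11 12 2 3 6 4 10)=[1, 5, 3, 6, 10, 13, 4, 7, 8, 9, 0, 12, 2, 11]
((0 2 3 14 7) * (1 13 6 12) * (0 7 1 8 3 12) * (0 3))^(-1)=((0 2 12 8)(1 13 6 3 14))^(-1)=(0 8 12 2)(1 14 3 6 13)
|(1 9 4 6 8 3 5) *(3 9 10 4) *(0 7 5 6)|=12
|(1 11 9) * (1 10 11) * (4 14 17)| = |(4 14 17)(9 10 11)| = 3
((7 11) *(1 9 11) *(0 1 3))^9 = ((0 1 9 11 7 3))^9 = (0 11)(1 7)(3 9)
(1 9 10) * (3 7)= (1 9 10)(3 7)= [0, 9, 2, 7, 4, 5, 6, 3, 8, 10, 1]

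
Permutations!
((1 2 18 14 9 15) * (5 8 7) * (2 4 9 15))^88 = (1 18 4 14 9 15 2)(5 8 7) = ((1 4 9 2 18 14 15)(5 8 7))^88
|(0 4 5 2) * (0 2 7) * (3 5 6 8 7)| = |(0 4 6 8 7)(3 5)| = 10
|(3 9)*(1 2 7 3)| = 5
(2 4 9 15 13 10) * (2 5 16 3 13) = (2 4 9 15)(3 13 10 5 16) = [0, 1, 4, 13, 9, 16, 6, 7, 8, 15, 5, 11, 12, 10, 14, 2, 3]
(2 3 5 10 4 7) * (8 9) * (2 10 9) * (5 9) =[0, 1, 3, 9, 7, 5, 6, 10, 2, 8, 4] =(2 3 9 8)(4 7 10)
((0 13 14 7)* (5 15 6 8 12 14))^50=((0 13 5 15 6 8 12 14 7))^50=(0 8 13 12 5 14 15 7 6)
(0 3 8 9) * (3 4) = (0 4 3 8 9) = [4, 1, 2, 8, 3, 5, 6, 7, 9, 0]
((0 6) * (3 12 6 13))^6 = ((0 13 3 12 6))^6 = (0 13 3 12 6)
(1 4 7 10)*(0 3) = [3, 4, 2, 0, 7, 5, 6, 10, 8, 9, 1] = (0 3)(1 4 7 10)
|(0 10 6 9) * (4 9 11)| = 6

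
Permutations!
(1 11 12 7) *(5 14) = (1 11 12 7)(5 14) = [0, 11, 2, 3, 4, 14, 6, 1, 8, 9, 10, 12, 7, 13, 5]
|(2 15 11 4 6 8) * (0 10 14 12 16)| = |(0 10 14 12 16)(2 15 11 4 6 8)| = 30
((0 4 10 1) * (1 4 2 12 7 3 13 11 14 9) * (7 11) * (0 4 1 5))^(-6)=(0 2 12 11 14 9 5)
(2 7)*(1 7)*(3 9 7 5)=(1 5 3 9 7 2)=[0, 5, 1, 9, 4, 3, 6, 2, 8, 7]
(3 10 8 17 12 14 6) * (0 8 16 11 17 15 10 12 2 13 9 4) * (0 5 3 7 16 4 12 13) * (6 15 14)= [8, 1, 0, 13, 5, 3, 7, 16, 14, 12, 4, 17, 6, 9, 15, 10, 11, 2]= (0 8 14 15 10 4 5 3 13 9 12 6 7 16 11 17 2)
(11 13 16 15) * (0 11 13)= (0 11)(13 16 15)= [11, 1, 2, 3, 4, 5, 6, 7, 8, 9, 10, 0, 12, 16, 14, 13, 15]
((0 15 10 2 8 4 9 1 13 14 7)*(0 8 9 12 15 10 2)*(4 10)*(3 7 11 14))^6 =((0 4 12 15 2 9 1 13 3 7 8 10)(11 14))^6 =(0 1)(2 8)(3 12)(4 13)(7 15)(9 10)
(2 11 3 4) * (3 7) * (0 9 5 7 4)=[9, 1, 11, 0, 2, 7, 6, 3, 8, 5, 10, 4]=(0 9 5 7 3)(2 11 4)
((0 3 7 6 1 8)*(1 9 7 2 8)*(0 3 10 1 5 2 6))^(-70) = (10)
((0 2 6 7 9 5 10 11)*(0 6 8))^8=((0 2 8)(5 10 11 6 7 9))^8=(0 8 2)(5 11 7)(6 9 10)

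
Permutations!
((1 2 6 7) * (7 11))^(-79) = ((1 2 6 11 7))^(-79) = (1 2 6 11 7)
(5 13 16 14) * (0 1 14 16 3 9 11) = [1, 14, 2, 9, 4, 13, 6, 7, 8, 11, 10, 0, 12, 3, 5, 15, 16] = (16)(0 1 14 5 13 3 9 11)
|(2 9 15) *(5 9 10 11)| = 6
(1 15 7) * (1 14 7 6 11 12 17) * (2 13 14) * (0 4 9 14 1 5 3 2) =[4, 15, 13, 2, 9, 3, 11, 0, 8, 14, 10, 12, 17, 1, 7, 6, 16, 5] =(0 4 9 14 7)(1 15 6 11 12 17 5 3 2 13)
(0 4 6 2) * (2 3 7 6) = (0 4 2)(3 7 6) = [4, 1, 0, 7, 2, 5, 3, 6]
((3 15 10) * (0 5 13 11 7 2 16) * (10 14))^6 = (0 16 2 7 11 13 5)(3 14)(10 15)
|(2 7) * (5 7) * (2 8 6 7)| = 6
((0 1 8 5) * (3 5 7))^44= (0 8 3)(1 7 5)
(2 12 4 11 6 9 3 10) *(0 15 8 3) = (0 15 8 3 10 2 12 4 11 6 9) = [15, 1, 12, 10, 11, 5, 9, 7, 3, 0, 2, 6, 4, 13, 14, 8]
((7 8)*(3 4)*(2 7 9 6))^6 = (2 7 8 9 6)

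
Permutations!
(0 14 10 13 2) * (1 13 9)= (0 14 10 9 1 13 2)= [14, 13, 0, 3, 4, 5, 6, 7, 8, 1, 9, 11, 12, 2, 10]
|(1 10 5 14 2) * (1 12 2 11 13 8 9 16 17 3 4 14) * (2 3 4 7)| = 24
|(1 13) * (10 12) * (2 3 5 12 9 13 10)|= 4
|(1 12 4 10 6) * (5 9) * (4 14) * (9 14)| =|(1 12 9 5 14 4 10 6)| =8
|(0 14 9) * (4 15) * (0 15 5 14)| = |(4 5 14 9 15)| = 5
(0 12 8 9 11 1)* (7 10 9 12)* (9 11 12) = (0 7 10 11 1)(8 9 12) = [7, 0, 2, 3, 4, 5, 6, 10, 9, 12, 11, 1, 8]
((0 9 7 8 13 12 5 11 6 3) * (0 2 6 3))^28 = (0 5 9 11 7 3 8 2 13 6 12)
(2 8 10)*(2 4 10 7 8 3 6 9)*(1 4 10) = [0, 4, 3, 6, 1, 5, 9, 8, 7, 2, 10] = (10)(1 4)(2 3 6 9)(7 8)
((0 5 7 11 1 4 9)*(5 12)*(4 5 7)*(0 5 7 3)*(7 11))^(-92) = (0 12 3)(4 9 5)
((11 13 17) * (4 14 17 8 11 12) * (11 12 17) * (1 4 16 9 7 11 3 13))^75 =((17)(1 4 14 3 13 8 12 16 9 7 11))^75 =(17)(1 7 16 8 3 4 11 9 12 13 14)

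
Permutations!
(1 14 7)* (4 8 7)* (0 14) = (0 14 4 8 7 1) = [14, 0, 2, 3, 8, 5, 6, 1, 7, 9, 10, 11, 12, 13, 4]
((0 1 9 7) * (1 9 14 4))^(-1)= (0 7 9)(1 4 14)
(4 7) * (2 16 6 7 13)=(2 16 6 7 4 13)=[0, 1, 16, 3, 13, 5, 7, 4, 8, 9, 10, 11, 12, 2, 14, 15, 6]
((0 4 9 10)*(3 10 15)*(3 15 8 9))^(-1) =(15)(0 10 3 4)(8 9)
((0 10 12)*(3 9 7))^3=(12)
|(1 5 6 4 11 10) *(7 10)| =7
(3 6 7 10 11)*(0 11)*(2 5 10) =[11, 1, 5, 6, 4, 10, 7, 2, 8, 9, 0, 3] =(0 11 3 6 7 2 5 10)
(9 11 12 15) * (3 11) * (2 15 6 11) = (2 15 9 3)(6 11 12) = [0, 1, 15, 2, 4, 5, 11, 7, 8, 3, 10, 12, 6, 13, 14, 9]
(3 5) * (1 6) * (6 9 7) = (1 9 7 6)(3 5) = [0, 9, 2, 5, 4, 3, 1, 6, 8, 7]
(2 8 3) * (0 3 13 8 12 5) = (0 3 2 12 5)(8 13) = [3, 1, 12, 2, 4, 0, 6, 7, 13, 9, 10, 11, 5, 8]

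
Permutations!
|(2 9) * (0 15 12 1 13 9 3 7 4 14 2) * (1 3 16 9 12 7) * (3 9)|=12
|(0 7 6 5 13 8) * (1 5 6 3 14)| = |(0 7 3 14 1 5 13 8)| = 8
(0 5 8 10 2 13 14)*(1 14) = (0 5 8 10 2 13 1 14) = [5, 14, 13, 3, 4, 8, 6, 7, 10, 9, 2, 11, 12, 1, 0]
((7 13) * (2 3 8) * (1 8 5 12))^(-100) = ((1 8 2 3 5 12)(7 13))^(-100) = (13)(1 2 5)(3 12 8)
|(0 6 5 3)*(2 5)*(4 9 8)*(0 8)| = |(0 6 2 5 3 8 4 9)| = 8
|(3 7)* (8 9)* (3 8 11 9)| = |(3 7 8)(9 11)| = 6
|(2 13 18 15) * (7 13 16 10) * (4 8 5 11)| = |(2 16 10 7 13 18 15)(4 8 5 11)| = 28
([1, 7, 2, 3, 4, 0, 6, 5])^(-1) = (0 5 7 1)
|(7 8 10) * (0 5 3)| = 3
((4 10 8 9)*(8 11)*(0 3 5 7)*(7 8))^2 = ((0 3 5 8 9 4 10 11 7))^2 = (0 5 9 10 7 3 8 4 11)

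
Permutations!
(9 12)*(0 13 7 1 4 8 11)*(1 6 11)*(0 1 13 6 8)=(0 6 11 1 4)(7 8 13)(9 12)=[6, 4, 2, 3, 0, 5, 11, 8, 13, 12, 10, 1, 9, 7]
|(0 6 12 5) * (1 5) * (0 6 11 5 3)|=|(0 11 5 6 12 1 3)|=7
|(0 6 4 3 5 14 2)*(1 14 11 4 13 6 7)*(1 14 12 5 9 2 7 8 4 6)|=|(0 8 4 3 9 2)(1 12 5 11 6 13)(7 14)|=6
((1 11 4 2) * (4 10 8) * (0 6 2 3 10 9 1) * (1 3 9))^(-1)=((0 6 2)(1 11)(3 10 8 4 9))^(-1)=(0 2 6)(1 11)(3 9 4 8 10)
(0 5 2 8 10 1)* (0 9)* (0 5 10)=(0 10 1 9 5 2 8)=[10, 9, 8, 3, 4, 2, 6, 7, 0, 5, 1]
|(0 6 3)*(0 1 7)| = 5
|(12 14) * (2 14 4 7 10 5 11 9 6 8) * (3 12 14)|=|(14)(2 3 12 4 7 10 5 11 9 6 8)|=11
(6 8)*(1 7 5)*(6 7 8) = (1 8 7 5) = [0, 8, 2, 3, 4, 1, 6, 5, 7]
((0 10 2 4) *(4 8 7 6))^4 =(0 7 10 6 2 4 8)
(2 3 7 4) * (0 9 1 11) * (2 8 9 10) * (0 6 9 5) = (0 10 2 3 7 4 8 5)(1 11 6 9) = [10, 11, 3, 7, 8, 0, 9, 4, 5, 1, 2, 6]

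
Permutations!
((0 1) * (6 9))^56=((0 1)(6 9))^56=(9)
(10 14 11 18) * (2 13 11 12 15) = (2 13 11 18 10 14 12 15) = [0, 1, 13, 3, 4, 5, 6, 7, 8, 9, 14, 18, 15, 11, 12, 2, 16, 17, 10]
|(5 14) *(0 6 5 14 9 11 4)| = 6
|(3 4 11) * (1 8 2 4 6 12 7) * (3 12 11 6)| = |(1 8 2 4 6 11 12 7)| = 8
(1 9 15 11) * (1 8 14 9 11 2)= [0, 11, 1, 3, 4, 5, 6, 7, 14, 15, 10, 8, 12, 13, 9, 2]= (1 11 8 14 9 15 2)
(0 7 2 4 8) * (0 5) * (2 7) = [2, 1, 4, 3, 8, 0, 6, 7, 5] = (0 2 4 8 5)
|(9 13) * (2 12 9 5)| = |(2 12 9 13 5)| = 5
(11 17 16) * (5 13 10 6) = (5 13 10 6)(11 17 16) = [0, 1, 2, 3, 4, 13, 5, 7, 8, 9, 6, 17, 12, 10, 14, 15, 11, 16]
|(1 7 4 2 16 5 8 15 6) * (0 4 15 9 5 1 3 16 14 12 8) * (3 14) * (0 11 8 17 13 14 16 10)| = 20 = |(0 4 2 3 10)(1 7 15 6 16)(5 11 8 9)(12 17 13 14)|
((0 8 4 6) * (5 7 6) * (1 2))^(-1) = (0 6 7 5 4 8)(1 2)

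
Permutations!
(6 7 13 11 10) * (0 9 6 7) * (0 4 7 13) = [9, 1, 2, 3, 7, 5, 4, 0, 8, 6, 13, 10, 12, 11] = (0 9 6 4 7)(10 13 11)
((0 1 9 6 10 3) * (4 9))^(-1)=((0 1 4 9 6 10 3))^(-1)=(0 3 10 6 9 4 1)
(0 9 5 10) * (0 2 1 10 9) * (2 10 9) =(10)(1 9 5 2) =[0, 9, 1, 3, 4, 2, 6, 7, 8, 5, 10]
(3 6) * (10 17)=(3 6)(10 17)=[0, 1, 2, 6, 4, 5, 3, 7, 8, 9, 17, 11, 12, 13, 14, 15, 16, 10]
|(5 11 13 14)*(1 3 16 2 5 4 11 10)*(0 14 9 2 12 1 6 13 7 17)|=12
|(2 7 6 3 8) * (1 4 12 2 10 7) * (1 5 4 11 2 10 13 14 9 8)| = 20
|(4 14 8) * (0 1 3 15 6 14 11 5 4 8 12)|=21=|(0 1 3 15 6 14 12)(4 11 5)|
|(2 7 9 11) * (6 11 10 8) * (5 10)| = |(2 7 9 5 10 8 6 11)| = 8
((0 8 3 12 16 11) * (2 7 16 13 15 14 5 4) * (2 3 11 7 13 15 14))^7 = (0 8 11)(2 15 12 3 4 5 14 13)(7 16)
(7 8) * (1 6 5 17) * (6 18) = (1 18 6 5 17)(7 8) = [0, 18, 2, 3, 4, 17, 5, 8, 7, 9, 10, 11, 12, 13, 14, 15, 16, 1, 6]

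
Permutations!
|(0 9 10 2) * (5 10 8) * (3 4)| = |(0 9 8 5 10 2)(3 4)| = 6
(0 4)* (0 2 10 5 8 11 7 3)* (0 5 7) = (0 4 2 10 7 3 5 8 11) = [4, 1, 10, 5, 2, 8, 6, 3, 11, 9, 7, 0]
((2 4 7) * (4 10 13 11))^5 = (2 7 4 11 13 10)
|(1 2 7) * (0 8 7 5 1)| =3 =|(0 8 7)(1 2 5)|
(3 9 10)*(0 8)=(0 8)(3 9 10)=[8, 1, 2, 9, 4, 5, 6, 7, 0, 10, 3]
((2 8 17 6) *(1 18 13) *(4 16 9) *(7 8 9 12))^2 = ((1 18 13)(2 9 4 16 12 7 8 17 6))^2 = (1 13 18)(2 4 12 8 6 9 16 7 17)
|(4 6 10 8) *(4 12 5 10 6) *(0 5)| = 5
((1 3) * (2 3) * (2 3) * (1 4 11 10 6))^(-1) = (1 6 10 11 4 3) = ((1 3 4 11 10 6))^(-1)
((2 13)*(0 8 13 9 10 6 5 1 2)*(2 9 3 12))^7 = (0 8 13)(1 10 5 9 6)(2 3 12)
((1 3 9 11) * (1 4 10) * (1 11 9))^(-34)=(4 11 10)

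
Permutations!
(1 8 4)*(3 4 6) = (1 8 6 3 4) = [0, 8, 2, 4, 1, 5, 3, 7, 6]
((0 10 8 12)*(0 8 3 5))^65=((0 10 3 5)(8 12))^65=(0 10 3 5)(8 12)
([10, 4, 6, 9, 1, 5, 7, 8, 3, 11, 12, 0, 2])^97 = (0 3 6 10 9 7 12 11 8 2)(1 4)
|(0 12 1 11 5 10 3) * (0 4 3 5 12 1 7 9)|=|(0 1 11 12 7 9)(3 4)(5 10)|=6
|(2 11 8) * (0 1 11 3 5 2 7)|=15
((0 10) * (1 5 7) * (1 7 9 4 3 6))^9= (0 10)(1 4)(3 5)(6 9)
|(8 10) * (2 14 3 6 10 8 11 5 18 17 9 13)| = |(2 14 3 6 10 11 5 18 17 9 13)| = 11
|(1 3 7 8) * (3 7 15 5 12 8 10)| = 8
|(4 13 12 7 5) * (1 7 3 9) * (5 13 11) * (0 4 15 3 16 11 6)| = |(0 4 6)(1 7 13 12 16 11 5 15 3 9)| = 30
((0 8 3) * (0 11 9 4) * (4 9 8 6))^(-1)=((0 6 4)(3 11 8))^(-1)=(0 4 6)(3 8 11)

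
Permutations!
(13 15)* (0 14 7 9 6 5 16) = [14, 1, 2, 3, 4, 16, 5, 9, 8, 6, 10, 11, 12, 15, 7, 13, 0] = (0 14 7 9 6 5 16)(13 15)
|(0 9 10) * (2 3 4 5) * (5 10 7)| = 8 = |(0 9 7 5 2 3 4 10)|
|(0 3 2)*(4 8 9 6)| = |(0 3 2)(4 8 9 6)| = 12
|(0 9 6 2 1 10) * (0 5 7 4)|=|(0 9 6 2 1 10 5 7 4)|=9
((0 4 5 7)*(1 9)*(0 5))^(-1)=(0 4)(1 9)(5 7)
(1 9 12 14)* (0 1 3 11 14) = (0 1 9 12)(3 11 14) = [1, 9, 2, 11, 4, 5, 6, 7, 8, 12, 10, 14, 0, 13, 3]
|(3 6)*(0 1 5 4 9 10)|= 6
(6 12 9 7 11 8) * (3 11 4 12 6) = (3 11 8)(4 12 9 7) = [0, 1, 2, 11, 12, 5, 6, 4, 3, 7, 10, 8, 9]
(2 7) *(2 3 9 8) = [0, 1, 7, 9, 4, 5, 6, 3, 2, 8] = (2 7 3 9 8)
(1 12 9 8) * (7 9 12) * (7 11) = [0, 11, 2, 3, 4, 5, 6, 9, 1, 8, 10, 7, 12] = (12)(1 11 7 9 8)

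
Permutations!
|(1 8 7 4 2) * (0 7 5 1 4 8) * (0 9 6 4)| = |(0 7 8 5 1 9 6 4 2)| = 9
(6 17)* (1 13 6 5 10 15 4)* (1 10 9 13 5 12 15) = (1 5 9 13 6 17 12 15 4 10) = [0, 5, 2, 3, 10, 9, 17, 7, 8, 13, 1, 11, 15, 6, 14, 4, 16, 12]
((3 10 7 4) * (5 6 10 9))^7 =((3 9 5 6 10 7 4))^7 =(10)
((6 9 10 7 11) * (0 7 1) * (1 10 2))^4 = (0 9 7 2 11 1 6)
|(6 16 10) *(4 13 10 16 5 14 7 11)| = 8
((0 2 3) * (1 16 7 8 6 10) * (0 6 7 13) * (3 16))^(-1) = (0 13 16 2)(1 10 6 3)(7 8)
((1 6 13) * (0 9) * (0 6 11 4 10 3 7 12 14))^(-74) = (0 12 3 4 1 6)(7 10 11 13 9 14)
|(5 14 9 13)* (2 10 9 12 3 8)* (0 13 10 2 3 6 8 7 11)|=|(0 13 5 14 12 6 8 3 7 11)(9 10)|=10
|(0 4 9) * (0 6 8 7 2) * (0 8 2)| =7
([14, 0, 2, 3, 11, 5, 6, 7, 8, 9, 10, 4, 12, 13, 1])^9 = [0, 1, 2, 3, 11, 5, 6, 7, 8, 9, 10, 4, 12, 13, 14]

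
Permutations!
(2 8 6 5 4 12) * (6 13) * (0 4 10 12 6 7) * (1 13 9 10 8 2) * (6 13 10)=[4, 10, 2, 3, 13, 8, 5, 0, 9, 6, 12, 11, 1, 7]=(0 4 13 7)(1 10 12)(5 8 9 6)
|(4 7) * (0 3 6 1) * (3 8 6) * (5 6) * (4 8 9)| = |(0 9 4 7 8 5 6 1)| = 8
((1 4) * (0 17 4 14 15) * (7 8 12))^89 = ((0 17 4 1 14 15)(7 8 12))^89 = (0 15 14 1 4 17)(7 12 8)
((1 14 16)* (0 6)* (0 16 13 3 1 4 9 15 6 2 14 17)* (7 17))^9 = (0 2 14 13 3 1 7 17)(4 16 6 15 9)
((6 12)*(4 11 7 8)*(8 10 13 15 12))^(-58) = (4 15 11 12 7 6 10 8 13)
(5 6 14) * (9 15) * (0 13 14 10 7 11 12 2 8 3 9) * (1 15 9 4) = (0 13 14 5 6 10 7 11 12 2 8 3 4 1 15) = [13, 15, 8, 4, 1, 6, 10, 11, 3, 9, 7, 12, 2, 14, 5, 0]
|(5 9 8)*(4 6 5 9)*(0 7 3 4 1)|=|(0 7 3 4 6 5 1)(8 9)|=14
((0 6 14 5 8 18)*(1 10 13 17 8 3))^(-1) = (0 18 8 17 13 10 1 3 5 14 6)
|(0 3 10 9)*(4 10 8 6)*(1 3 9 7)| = 14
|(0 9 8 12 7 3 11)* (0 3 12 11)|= |(0 9 8 11 3)(7 12)|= 10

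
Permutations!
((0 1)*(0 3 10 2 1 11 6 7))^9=(0 11 6 7)(1 3 10 2)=((0 11 6 7)(1 3 10 2))^9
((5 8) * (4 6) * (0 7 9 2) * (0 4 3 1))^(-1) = (0 1 3 6 4 2 9 7)(5 8)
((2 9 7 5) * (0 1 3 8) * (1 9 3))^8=((0 9 7 5 2 3 8))^8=(0 9 7 5 2 3 8)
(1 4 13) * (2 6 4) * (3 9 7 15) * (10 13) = [0, 2, 6, 9, 10, 5, 4, 15, 8, 7, 13, 11, 12, 1, 14, 3] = (1 2 6 4 10 13)(3 9 7 15)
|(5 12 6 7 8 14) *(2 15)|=6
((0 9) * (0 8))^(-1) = (0 8 9)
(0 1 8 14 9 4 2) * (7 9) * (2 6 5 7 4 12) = [1, 8, 0, 3, 6, 7, 5, 9, 14, 12, 10, 11, 2, 13, 4] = (0 1 8 14 4 6 5 7 9 12 2)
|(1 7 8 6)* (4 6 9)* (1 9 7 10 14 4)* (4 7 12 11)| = |(1 10 14 7 8 12 11 4 6 9)| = 10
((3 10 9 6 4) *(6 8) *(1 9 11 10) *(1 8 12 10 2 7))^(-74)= ((1 9 12 10 11 2 7)(3 8 6 4))^(-74)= (1 10 7 12 2 9 11)(3 6)(4 8)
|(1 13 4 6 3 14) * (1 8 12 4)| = |(1 13)(3 14 8 12 4 6)| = 6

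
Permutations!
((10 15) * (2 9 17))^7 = (2 9 17)(10 15)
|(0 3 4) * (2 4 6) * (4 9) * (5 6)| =7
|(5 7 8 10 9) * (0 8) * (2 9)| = 7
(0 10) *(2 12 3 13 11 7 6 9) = (0 10)(2 12 3 13 11 7 6 9) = [10, 1, 12, 13, 4, 5, 9, 6, 8, 2, 0, 7, 3, 11]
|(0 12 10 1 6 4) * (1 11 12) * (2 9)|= 12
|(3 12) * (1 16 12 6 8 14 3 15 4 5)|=|(1 16 12 15 4 5)(3 6 8 14)|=12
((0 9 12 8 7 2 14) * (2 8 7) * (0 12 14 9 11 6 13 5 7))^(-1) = ((0 11 6 13 5 7 8 2 9 14 12))^(-1) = (0 12 14 9 2 8 7 5 13 6 11)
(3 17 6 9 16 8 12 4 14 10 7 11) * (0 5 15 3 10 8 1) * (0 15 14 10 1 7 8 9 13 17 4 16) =(0 5 14 9)(1 15 3 4 10 8 12 16 7 11)(6 13 17) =[5, 15, 2, 4, 10, 14, 13, 11, 12, 0, 8, 1, 16, 17, 9, 3, 7, 6]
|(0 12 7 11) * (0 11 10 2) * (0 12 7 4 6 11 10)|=|(0 7)(2 12 4 6 11 10)|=6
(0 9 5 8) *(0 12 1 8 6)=(0 9 5 6)(1 8 12)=[9, 8, 2, 3, 4, 6, 0, 7, 12, 5, 10, 11, 1]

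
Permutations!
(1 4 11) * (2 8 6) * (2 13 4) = [0, 2, 8, 3, 11, 5, 13, 7, 6, 9, 10, 1, 12, 4] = (1 2 8 6 13 4 11)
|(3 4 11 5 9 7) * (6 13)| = 6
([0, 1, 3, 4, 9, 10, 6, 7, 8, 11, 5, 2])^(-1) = (2 11 9 4 3)(5 10)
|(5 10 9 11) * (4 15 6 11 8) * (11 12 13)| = 10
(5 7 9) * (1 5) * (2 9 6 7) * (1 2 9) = [0, 5, 1, 3, 4, 9, 7, 6, 8, 2] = (1 5 9 2)(6 7)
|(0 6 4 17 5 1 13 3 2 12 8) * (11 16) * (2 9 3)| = |(0 6 4 17 5 1 13 2 12 8)(3 9)(11 16)| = 10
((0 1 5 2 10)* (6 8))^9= (0 10 2 5 1)(6 8)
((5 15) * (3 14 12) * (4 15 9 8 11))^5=(3 12 14)(4 11 8 9 5 15)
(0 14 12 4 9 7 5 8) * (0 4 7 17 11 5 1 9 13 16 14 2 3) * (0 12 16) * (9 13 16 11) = (0 2 3 12 7 1 13)(4 16 14 11 5 8)(9 17) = [2, 13, 3, 12, 16, 8, 6, 1, 4, 17, 10, 5, 7, 0, 11, 15, 14, 9]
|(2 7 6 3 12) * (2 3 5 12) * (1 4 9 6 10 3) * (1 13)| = 28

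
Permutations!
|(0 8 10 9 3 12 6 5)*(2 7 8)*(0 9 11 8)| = |(0 2 7)(3 12 6 5 9)(8 10 11)| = 15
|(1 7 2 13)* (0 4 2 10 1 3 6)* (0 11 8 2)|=|(0 4)(1 7 10)(2 13 3 6 11 8)|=6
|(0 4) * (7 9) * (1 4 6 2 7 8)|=8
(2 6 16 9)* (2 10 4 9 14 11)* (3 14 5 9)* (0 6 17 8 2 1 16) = (0 6)(1 16 5 9 10 4 3 14 11)(2 17 8) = [6, 16, 17, 14, 3, 9, 0, 7, 2, 10, 4, 1, 12, 13, 11, 15, 5, 8]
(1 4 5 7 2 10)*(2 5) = (1 4 2 10)(5 7) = [0, 4, 10, 3, 2, 7, 6, 5, 8, 9, 1]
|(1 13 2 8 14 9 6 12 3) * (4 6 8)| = 21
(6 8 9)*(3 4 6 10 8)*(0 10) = [10, 1, 2, 4, 6, 5, 3, 7, 9, 0, 8] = (0 10 8 9)(3 4 6)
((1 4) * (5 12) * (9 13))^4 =((1 4)(5 12)(9 13))^4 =(13)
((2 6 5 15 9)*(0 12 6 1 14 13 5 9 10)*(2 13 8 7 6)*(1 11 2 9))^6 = ((0 12 9 13 5 15 10)(1 14 8 7 6)(2 11))^6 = (0 10 15 5 13 9 12)(1 14 8 7 6)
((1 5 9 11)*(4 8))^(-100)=(11)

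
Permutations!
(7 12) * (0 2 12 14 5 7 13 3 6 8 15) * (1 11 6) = (0 2 12 13 3 1 11 6 8 15)(5 7 14) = [2, 11, 12, 1, 4, 7, 8, 14, 15, 9, 10, 6, 13, 3, 5, 0]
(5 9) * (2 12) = (2 12)(5 9) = [0, 1, 12, 3, 4, 9, 6, 7, 8, 5, 10, 11, 2]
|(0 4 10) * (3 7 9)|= |(0 4 10)(3 7 9)|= 3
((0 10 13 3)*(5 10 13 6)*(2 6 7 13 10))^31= (0 10 7 13 3)(2 6 5)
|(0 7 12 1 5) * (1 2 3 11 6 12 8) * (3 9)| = 30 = |(0 7 8 1 5)(2 9 3 11 6 12)|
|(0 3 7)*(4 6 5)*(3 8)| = 12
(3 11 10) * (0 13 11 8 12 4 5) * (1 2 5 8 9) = [13, 2, 5, 9, 8, 0, 6, 7, 12, 1, 3, 10, 4, 11] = (0 13 11 10 3 9 1 2 5)(4 8 12)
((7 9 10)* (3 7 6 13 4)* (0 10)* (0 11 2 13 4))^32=((0 10 6 4 3 7 9 11 2 13))^32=(0 6 3 9 2)(4 7 11 13 10)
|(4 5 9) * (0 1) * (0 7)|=3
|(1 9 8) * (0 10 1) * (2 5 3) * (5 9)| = 8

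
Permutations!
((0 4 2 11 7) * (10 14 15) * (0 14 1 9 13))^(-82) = (0 15 4 10 2 1 11 9 7 13 14)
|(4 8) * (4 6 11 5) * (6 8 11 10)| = 6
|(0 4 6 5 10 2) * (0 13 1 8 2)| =|(0 4 6 5 10)(1 8 2 13)| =20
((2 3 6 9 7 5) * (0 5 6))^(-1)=(0 3 2 5)(6 7 9)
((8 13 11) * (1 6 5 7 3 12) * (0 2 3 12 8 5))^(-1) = (0 6 1 12 7 5 11 13 8 3 2)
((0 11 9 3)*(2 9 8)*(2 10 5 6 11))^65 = (11)(0 2 9 3)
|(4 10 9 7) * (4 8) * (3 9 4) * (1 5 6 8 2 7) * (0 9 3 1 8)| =|(0 9 8 1 5 6)(2 7)(4 10)| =6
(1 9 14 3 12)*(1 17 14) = (1 9)(3 12 17 14) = [0, 9, 2, 12, 4, 5, 6, 7, 8, 1, 10, 11, 17, 13, 3, 15, 16, 14]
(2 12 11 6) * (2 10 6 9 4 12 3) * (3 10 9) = (2 10 6 9 4 12 11 3) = [0, 1, 10, 2, 12, 5, 9, 7, 8, 4, 6, 3, 11]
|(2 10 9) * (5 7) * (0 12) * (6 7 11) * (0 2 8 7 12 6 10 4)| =|(0 6 12 2 4)(5 11 10 9 8 7)| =30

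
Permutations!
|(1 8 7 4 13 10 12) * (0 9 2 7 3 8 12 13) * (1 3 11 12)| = 20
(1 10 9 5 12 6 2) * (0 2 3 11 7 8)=(0 2 1 10 9 5 12 6 3 11 7 8)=[2, 10, 1, 11, 4, 12, 3, 8, 0, 5, 9, 7, 6]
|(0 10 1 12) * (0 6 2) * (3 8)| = |(0 10 1 12 6 2)(3 8)| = 6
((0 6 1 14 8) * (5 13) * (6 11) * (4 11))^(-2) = ((0 4 11 6 1 14 8)(5 13))^(-2) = (0 14 6 4 8 1 11)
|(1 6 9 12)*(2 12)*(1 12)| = 4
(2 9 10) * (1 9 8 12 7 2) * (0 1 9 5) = (0 1 5)(2 8 12 7)(9 10) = [1, 5, 8, 3, 4, 0, 6, 2, 12, 10, 9, 11, 7]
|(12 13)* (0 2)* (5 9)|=|(0 2)(5 9)(12 13)|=2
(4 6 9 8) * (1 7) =(1 7)(4 6 9 8) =[0, 7, 2, 3, 6, 5, 9, 1, 4, 8]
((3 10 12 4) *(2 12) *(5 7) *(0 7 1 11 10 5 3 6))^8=((0 7 3 5 1 11 10 2 12 4 6))^8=(0 12 11 3 6 2 1 7 4 10 5)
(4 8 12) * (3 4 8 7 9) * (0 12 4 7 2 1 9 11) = (0 12 8 4 2 1 9 3 7 11) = [12, 9, 1, 7, 2, 5, 6, 11, 4, 3, 10, 0, 8]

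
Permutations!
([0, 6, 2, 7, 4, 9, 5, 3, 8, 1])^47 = [0, 9, 2, 7, 4, 6, 1, 3, 8, 5]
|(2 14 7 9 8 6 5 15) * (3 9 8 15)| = |(2 14 7 8 6 5 3 9 15)| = 9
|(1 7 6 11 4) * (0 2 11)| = 7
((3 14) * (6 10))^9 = (3 14)(6 10)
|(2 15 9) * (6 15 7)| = |(2 7 6 15 9)| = 5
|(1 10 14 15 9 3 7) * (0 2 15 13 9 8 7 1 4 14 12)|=|(0 2 15 8 7 4 14 13 9 3 1 10 12)|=13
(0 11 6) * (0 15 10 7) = (0 11 6 15 10 7) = [11, 1, 2, 3, 4, 5, 15, 0, 8, 9, 7, 6, 12, 13, 14, 10]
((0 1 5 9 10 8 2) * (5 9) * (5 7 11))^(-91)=((0 1 9 10 8 2)(5 7 11))^(-91)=(0 2 8 10 9 1)(5 11 7)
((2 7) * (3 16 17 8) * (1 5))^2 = (3 17)(8 16)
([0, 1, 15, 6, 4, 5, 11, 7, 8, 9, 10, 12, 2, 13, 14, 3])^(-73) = [0, 1, 12, 15, 4, 5, 3, 7, 8, 9, 10, 6, 11, 13, 14, 2]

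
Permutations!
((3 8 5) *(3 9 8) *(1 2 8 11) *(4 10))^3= (1 5)(2 9)(4 10)(8 11)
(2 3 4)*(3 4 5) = (2 4)(3 5) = [0, 1, 4, 5, 2, 3]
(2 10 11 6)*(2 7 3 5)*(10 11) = (2 11 6 7 3 5) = [0, 1, 11, 5, 4, 2, 7, 3, 8, 9, 10, 6]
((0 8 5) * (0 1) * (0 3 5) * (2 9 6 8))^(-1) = (0 8 6 9 2)(1 5 3)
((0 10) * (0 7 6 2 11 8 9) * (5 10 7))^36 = (0 7 6 2 11 8 9)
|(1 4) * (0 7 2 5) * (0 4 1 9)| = 6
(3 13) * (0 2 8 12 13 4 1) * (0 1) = (0 2 8 12 13 3 4) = [2, 1, 8, 4, 0, 5, 6, 7, 12, 9, 10, 11, 13, 3]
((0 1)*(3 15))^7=(0 1)(3 15)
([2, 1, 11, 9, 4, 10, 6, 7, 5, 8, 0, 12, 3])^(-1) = [10, 1, 0, 12, 4, 8, 6, 7, 9, 3, 5, 2, 11]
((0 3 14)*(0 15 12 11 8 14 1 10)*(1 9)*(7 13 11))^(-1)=((0 3 9 1 10)(7 13 11 8 14 15 12))^(-1)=(0 10 1 9 3)(7 12 15 14 8 11 13)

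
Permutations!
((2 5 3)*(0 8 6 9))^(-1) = ((0 8 6 9)(2 5 3))^(-1) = (0 9 6 8)(2 3 5)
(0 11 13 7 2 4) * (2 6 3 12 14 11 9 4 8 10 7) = (0 9 4)(2 8 10 7 6 3 12 14 11 13) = [9, 1, 8, 12, 0, 5, 3, 6, 10, 4, 7, 13, 14, 2, 11]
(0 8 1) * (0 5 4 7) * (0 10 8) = (1 5 4 7 10 8) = [0, 5, 2, 3, 7, 4, 6, 10, 1, 9, 8]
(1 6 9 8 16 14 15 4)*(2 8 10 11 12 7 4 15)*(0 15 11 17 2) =(0 15 11 12 7 4 1 6 9 10 17 2 8 16 14) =[15, 6, 8, 3, 1, 5, 9, 4, 16, 10, 17, 12, 7, 13, 0, 11, 14, 2]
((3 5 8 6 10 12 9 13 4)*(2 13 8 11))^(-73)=((2 13 4 3 5 11)(6 10 12 9 8))^(-73)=(2 11 5 3 4 13)(6 12 8 10 9)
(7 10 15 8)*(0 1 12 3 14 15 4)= (0 1 12 3 14 15 8 7 10 4)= [1, 12, 2, 14, 0, 5, 6, 10, 7, 9, 4, 11, 3, 13, 15, 8]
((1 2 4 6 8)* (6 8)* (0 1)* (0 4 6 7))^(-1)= (0 7 6 2 1)(4 8)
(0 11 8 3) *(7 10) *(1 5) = (0 11 8 3)(1 5)(7 10) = [11, 5, 2, 0, 4, 1, 6, 10, 3, 9, 7, 8]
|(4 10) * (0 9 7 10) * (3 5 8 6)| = |(0 9 7 10 4)(3 5 8 6)| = 20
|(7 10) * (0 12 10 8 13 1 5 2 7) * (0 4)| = 12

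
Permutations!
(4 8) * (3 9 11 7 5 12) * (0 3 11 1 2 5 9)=(0 3)(1 2 5 12 11 7 9)(4 8)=[3, 2, 5, 0, 8, 12, 6, 9, 4, 1, 10, 7, 11]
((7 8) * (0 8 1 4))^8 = (0 1 8 4 7)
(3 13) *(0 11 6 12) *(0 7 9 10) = (0 11 6 12 7 9 10)(3 13) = [11, 1, 2, 13, 4, 5, 12, 9, 8, 10, 0, 6, 7, 3]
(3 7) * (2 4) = (2 4)(3 7) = [0, 1, 4, 7, 2, 5, 6, 3]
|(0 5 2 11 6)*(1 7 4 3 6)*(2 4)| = |(0 5 4 3 6)(1 7 2 11)| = 20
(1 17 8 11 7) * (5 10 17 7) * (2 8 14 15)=(1 7)(2 8 11 5 10 17 14 15)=[0, 7, 8, 3, 4, 10, 6, 1, 11, 9, 17, 5, 12, 13, 15, 2, 16, 14]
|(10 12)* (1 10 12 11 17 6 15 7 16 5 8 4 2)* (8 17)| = 6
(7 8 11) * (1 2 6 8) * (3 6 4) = (1 2 4 3 6 8 11 7) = [0, 2, 4, 6, 3, 5, 8, 1, 11, 9, 10, 7]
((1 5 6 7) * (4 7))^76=((1 5 6 4 7))^76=(1 5 6 4 7)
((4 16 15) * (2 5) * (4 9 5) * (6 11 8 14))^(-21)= (2 15)(4 9)(5 16)(6 14 8 11)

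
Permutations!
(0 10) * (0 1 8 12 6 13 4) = [10, 8, 2, 3, 0, 5, 13, 7, 12, 9, 1, 11, 6, 4] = (0 10 1 8 12 6 13 4)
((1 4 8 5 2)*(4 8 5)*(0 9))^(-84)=(9)(1 8 4 5 2)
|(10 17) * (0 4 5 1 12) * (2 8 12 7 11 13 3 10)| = 13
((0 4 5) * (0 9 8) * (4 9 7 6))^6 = ((0 9 8)(4 5 7 6))^6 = (9)(4 7)(5 6)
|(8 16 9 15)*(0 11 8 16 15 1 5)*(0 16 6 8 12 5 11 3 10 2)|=12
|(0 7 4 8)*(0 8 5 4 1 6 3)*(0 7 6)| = |(8)(0 6 3 7 1)(4 5)| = 10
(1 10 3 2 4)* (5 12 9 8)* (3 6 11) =(1 10 6 11 3 2 4)(5 12 9 8) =[0, 10, 4, 2, 1, 12, 11, 7, 5, 8, 6, 3, 9]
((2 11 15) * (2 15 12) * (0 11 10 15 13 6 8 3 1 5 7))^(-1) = (0 7 5 1 3 8 6 13 15 10 2 12 11)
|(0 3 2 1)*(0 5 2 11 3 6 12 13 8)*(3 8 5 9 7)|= 12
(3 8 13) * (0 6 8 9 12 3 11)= (0 6 8 13 11)(3 9 12)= [6, 1, 2, 9, 4, 5, 8, 7, 13, 12, 10, 0, 3, 11]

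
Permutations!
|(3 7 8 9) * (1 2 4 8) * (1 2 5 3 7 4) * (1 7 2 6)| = |(1 5 3 4 8 9 2 7 6)| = 9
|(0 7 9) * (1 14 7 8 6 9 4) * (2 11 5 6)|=|(0 8 2 11 5 6 9)(1 14 7 4)|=28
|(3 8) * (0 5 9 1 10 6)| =6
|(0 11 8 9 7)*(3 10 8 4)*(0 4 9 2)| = 9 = |(0 11 9 7 4 3 10 8 2)|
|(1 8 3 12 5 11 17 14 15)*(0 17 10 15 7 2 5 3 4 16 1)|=|(0 17 14 7 2 5 11 10 15)(1 8 4 16)(3 12)|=36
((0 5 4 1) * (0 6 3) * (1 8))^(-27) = (0 5 4 8 1 6 3)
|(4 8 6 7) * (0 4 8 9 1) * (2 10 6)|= 20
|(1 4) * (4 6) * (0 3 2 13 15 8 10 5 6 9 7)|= |(0 3 2 13 15 8 10 5 6 4 1 9 7)|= 13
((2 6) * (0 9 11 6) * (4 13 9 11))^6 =((0 11 6 2)(4 13 9))^6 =(13)(0 6)(2 11)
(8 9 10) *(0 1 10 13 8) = [1, 10, 2, 3, 4, 5, 6, 7, 9, 13, 0, 11, 12, 8] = (0 1 10)(8 9 13)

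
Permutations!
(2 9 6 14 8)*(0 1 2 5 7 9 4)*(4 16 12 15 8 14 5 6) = (0 1 2 16 12 15 8 6 5 7 9 4) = [1, 2, 16, 3, 0, 7, 5, 9, 6, 4, 10, 11, 15, 13, 14, 8, 12]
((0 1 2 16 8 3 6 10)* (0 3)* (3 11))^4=((0 1 2 16 8)(3 6 10 11))^4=(0 8 16 2 1)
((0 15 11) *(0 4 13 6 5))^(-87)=(0 13 15 6 11 5 4)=((0 15 11 4 13 6 5))^(-87)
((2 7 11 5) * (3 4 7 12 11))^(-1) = ((2 12 11 5)(3 4 7))^(-1) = (2 5 11 12)(3 7 4)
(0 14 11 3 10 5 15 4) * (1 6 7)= (0 14 11 3 10 5 15 4)(1 6 7)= [14, 6, 2, 10, 0, 15, 7, 1, 8, 9, 5, 3, 12, 13, 11, 4]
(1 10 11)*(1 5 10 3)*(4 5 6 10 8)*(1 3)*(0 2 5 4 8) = (0 2 5)(6 10 11) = [2, 1, 5, 3, 4, 0, 10, 7, 8, 9, 11, 6]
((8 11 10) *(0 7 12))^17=(0 12 7)(8 10 11)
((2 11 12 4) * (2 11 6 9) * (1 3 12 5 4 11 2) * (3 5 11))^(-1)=((1 5 4 2 6 9)(3 12))^(-1)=(1 9 6 2 4 5)(3 12)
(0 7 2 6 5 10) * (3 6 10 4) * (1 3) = (0 7 2 10)(1 3 6 5 4) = [7, 3, 10, 6, 1, 4, 5, 2, 8, 9, 0]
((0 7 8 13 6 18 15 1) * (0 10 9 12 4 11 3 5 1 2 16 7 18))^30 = (0 2 8)(1 3 4 9)(5 11 12 10)(6 15 7)(13 18 16)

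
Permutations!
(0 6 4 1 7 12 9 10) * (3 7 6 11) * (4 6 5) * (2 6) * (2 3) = (0 11 2 6 3 7 12 9 10)(1 5 4) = [11, 5, 6, 7, 1, 4, 3, 12, 8, 10, 0, 2, 9]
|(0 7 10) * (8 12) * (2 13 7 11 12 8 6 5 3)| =|(0 11 12 6 5 3 2 13 7 10)| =10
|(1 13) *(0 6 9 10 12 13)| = 7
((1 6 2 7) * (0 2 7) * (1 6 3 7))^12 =((0 2)(1 3 7 6))^12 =(7)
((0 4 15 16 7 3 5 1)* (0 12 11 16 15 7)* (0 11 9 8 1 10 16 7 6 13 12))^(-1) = (0 1 8 9 12 13 6 4)(3 7 11 16 10 5)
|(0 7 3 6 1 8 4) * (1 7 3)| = |(0 3 6 7 1 8 4)| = 7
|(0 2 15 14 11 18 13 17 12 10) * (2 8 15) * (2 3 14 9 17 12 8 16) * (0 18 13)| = |(0 16 2 3 14 11 13 12 10 18)(8 15 9 17)| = 20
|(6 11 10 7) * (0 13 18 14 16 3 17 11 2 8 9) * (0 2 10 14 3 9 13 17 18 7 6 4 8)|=|(0 17 11 14 16 9 2)(3 18)(4 8 13 7)(6 10)|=28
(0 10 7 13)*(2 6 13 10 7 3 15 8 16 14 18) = [7, 1, 6, 15, 4, 5, 13, 10, 16, 9, 3, 11, 12, 0, 18, 8, 14, 17, 2] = (0 7 10 3 15 8 16 14 18 2 6 13)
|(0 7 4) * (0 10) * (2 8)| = 4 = |(0 7 4 10)(2 8)|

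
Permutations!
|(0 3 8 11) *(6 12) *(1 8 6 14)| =8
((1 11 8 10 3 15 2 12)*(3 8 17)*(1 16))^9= (1 11 17 3 15 2 12 16)(8 10)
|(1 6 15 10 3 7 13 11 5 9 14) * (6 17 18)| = 13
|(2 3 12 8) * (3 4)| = |(2 4 3 12 8)| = 5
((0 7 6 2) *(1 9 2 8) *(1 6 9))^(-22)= ((0 7 9 2)(6 8))^(-22)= (0 9)(2 7)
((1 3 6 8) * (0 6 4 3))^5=((0 6 8 1)(3 4))^5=(0 6 8 1)(3 4)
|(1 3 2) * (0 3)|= 4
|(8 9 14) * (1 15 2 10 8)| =|(1 15 2 10 8 9 14)| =7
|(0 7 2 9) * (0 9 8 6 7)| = 4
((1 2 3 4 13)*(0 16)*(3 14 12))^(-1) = ((0 16)(1 2 14 12 3 4 13))^(-1) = (0 16)(1 13 4 3 12 14 2)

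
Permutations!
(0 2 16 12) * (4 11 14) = [2, 1, 16, 3, 11, 5, 6, 7, 8, 9, 10, 14, 0, 13, 4, 15, 12] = (0 2 16 12)(4 11 14)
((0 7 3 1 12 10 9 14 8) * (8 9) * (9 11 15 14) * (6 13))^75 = (15)(0 10 1 7 8 12 3)(6 13)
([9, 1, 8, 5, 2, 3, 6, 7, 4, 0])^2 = [0, 1, 4, 3, 8, 5, 6, 7, 2, 9]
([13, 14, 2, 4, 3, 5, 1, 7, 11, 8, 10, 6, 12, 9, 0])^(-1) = [14, 6, 2, 4, 3, 5, 11, 7, 9, 13, 10, 8, 12, 0, 1]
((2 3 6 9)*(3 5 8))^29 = (2 9 6 3 8 5)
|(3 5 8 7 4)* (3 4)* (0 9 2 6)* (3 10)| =20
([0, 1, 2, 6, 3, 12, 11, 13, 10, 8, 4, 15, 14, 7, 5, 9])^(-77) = (3 15 10 6 9 4 11 8)(5 12 14)(7 13)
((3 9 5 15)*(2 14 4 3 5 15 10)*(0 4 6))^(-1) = ((0 4 3 9 15 5 10 2 14 6))^(-1) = (0 6 14 2 10 5 15 9 3 4)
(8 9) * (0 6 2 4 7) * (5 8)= (0 6 2 4 7)(5 8 9)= [6, 1, 4, 3, 7, 8, 2, 0, 9, 5]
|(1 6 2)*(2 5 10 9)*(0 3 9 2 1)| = 8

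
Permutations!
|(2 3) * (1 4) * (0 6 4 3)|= |(0 6 4 1 3 2)|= 6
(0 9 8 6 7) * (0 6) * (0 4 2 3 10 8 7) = (0 9 7 6)(2 3 10 8 4) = [9, 1, 3, 10, 2, 5, 0, 6, 4, 7, 8]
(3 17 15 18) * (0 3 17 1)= (0 3 1)(15 18 17)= [3, 0, 2, 1, 4, 5, 6, 7, 8, 9, 10, 11, 12, 13, 14, 18, 16, 15, 17]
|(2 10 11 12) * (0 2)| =|(0 2 10 11 12)| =5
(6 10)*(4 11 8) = (4 11 8)(6 10) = [0, 1, 2, 3, 11, 5, 10, 7, 4, 9, 6, 8]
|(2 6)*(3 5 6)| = 4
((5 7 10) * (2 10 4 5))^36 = (10)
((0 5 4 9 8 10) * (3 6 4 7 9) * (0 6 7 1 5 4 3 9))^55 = ((0 4 9 8 10 6 3 7)(1 5))^55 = (0 7 3 6 10 8 9 4)(1 5)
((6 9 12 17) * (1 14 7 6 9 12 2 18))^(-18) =(18)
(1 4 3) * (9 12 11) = [0, 4, 2, 1, 3, 5, 6, 7, 8, 12, 10, 9, 11] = (1 4 3)(9 12 11)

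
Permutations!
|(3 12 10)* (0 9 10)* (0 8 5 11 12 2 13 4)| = |(0 9 10 3 2 13 4)(5 11 12 8)| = 28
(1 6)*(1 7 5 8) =(1 6 7 5 8) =[0, 6, 2, 3, 4, 8, 7, 5, 1]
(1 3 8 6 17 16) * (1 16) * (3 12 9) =(1 12 9 3 8 6 17) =[0, 12, 2, 8, 4, 5, 17, 7, 6, 3, 10, 11, 9, 13, 14, 15, 16, 1]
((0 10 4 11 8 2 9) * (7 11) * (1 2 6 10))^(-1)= ((0 1 2 9)(4 7 11 8 6 10))^(-1)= (0 9 2 1)(4 10 6 8 11 7)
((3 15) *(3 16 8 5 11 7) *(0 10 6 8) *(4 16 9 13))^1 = (0 10 6 8 5 11 7 3 15 9 13 4 16)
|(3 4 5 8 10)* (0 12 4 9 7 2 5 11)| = 28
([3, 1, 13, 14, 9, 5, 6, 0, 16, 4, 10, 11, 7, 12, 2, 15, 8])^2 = (16)(0 14 13 7 3 2 12)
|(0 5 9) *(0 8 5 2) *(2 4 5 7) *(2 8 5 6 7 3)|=14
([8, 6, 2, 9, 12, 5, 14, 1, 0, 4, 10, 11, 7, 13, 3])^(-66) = (1 12 9 14)(3 6 7 4)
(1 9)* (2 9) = (1 2 9) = [0, 2, 9, 3, 4, 5, 6, 7, 8, 1]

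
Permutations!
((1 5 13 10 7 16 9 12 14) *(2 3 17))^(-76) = (1 16 5 9 13 12 10 14 7)(2 17 3)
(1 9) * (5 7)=(1 9)(5 7)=[0, 9, 2, 3, 4, 7, 6, 5, 8, 1]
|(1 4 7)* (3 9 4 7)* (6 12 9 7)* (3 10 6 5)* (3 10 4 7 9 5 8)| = 20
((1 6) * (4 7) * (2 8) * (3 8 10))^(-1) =((1 6)(2 10 3 8)(4 7))^(-1) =(1 6)(2 8 3 10)(4 7)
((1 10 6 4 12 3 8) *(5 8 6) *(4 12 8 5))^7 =(1 8 4 10)(3 6 12) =((1 10 4 8)(3 6 12))^7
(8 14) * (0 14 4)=(0 14 8 4)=[14, 1, 2, 3, 0, 5, 6, 7, 4, 9, 10, 11, 12, 13, 8]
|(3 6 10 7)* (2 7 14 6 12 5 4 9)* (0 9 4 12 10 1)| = 18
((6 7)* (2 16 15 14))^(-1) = ((2 16 15 14)(6 7))^(-1) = (2 14 15 16)(6 7)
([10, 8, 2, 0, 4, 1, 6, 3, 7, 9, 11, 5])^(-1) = [3, 5, 2, 7, 4, 11, 6, 8, 1, 9, 0, 10]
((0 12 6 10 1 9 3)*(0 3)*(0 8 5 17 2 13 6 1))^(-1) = (0 10 6 13 2 17 5 8 9 1 12)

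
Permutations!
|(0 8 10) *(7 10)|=4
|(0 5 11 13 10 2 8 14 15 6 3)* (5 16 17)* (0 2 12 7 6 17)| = |(0 16)(2 8 14 15 17 5 11 13 10 12 7 6 3)| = 26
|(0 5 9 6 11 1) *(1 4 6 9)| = 3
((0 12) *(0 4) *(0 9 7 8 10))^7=(12)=((0 12 4 9 7 8 10))^7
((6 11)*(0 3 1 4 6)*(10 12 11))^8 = (12)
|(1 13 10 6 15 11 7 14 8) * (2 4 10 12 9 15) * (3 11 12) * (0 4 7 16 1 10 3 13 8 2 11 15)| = 6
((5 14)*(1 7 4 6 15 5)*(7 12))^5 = (1 15 7 14 6 12 5 4)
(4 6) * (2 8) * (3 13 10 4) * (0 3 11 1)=[3, 0, 8, 13, 6, 5, 11, 7, 2, 9, 4, 1, 12, 10]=(0 3 13 10 4 6 11 1)(2 8)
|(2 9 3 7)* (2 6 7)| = |(2 9 3)(6 7)| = 6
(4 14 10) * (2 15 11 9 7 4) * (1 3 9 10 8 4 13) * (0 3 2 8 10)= (0 3 9 7 13 1 2 15 11)(4 14 10 8)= [3, 2, 15, 9, 14, 5, 6, 13, 4, 7, 8, 0, 12, 1, 10, 11]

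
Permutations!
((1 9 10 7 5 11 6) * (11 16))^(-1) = (1 6 11 16 5 7 10 9)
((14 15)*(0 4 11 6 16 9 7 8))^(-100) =(0 16)(4 9)(6 8)(7 11)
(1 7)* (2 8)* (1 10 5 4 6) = (1 7 10 5 4 6)(2 8) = [0, 7, 8, 3, 6, 4, 1, 10, 2, 9, 5]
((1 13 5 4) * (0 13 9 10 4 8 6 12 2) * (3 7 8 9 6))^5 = (0 4)(1 13)(2 10)(3 8 7)(5 6)(9 12)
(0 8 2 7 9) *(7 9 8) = [7, 1, 9, 3, 4, 5, 6, 8, 2, 0] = (0 7 8 2 9)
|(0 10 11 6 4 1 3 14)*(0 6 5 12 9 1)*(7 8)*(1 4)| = |(0 10 11 5 12 9 4)(1 3 14 6)(7 8)| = 28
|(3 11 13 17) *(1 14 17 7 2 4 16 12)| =|(1 14 17 3 11 13 7 2 4 16 12)| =11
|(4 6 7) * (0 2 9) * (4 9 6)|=|(0 2 6 7 9)|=5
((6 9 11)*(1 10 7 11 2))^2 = ((1 10 7 11 6 9 2))^2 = (1 7 6 2 10 11 9)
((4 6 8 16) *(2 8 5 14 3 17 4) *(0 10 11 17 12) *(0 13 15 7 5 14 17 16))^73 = ((0 10 11 16 2 8)(3 12 13 15 7 5 17 4 6 14))^73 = (0 10 11 16 2 8)(3 15 17 14 13 5 6 12 7 4)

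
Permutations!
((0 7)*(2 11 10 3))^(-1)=(0 7)(2 3 10 11)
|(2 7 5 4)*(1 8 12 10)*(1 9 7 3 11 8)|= 10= |(2 3 11 8 12 10 9 7 5 4)|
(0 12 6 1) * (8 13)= [12, 0, 2, 3, 4, 5, 1, 7, 13, 9, 10, 11, 6, 8]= (0 12 6 1)(8 13)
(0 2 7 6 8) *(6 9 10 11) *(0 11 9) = (0 2 7)(6 8 11)(9 10) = [2, 1, 7, 3, 4, 5, 8, 0, 11, 10, 9, 6]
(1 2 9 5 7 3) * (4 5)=[0, 2, 9, 1, 5, 7, 6, 3, 8, 4]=(1 2 9 4 5 7 3)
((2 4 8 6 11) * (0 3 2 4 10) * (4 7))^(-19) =(0 3 2 10)(4 8 6 11 7)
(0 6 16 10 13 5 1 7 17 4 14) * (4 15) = (0 6 16 10 13 5 1 7 17 15 4 14) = [6, 7, 2, 3, 14, 1, 16, 17, 8, 9, 13, 11, 12, 5, 0, 4, 10, 15]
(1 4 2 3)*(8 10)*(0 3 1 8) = (0 3 8 10)(1 4 2) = [3, 4, 1, 8, 2, 5, 6, 7, 10, 9, 0]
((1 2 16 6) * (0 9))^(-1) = (0 9)(1 6 16 2)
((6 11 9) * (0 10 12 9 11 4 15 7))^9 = ((0 10 12 9 6 4 15 7))^9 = (0 10 12 9 6 4 15 7)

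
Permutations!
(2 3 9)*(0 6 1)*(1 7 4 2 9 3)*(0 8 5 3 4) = (9)(0 6 7)(1 8 5 3 4 2) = [6, 8, 1, 4, 2, 3, 7, 0, 5, 9]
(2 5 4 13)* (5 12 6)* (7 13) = (2 12 6 5 4 7 13) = [0, 1, 12, 3, 7, 4, 5, 13, 8, 9, 10, 11, 6, 2]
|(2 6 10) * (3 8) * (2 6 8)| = |(2 8 3)(6 10)| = 6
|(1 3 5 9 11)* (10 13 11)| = |(1 3 5 9 10 13 11)| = 7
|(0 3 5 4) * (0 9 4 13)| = |(0 3 5 13)(4 9)| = 4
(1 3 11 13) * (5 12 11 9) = (1 3 9 5 12 11 13) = [0, 3, 2, 9, 4, 12, 6, 7, 8, 5, 10, 13, 11, 1]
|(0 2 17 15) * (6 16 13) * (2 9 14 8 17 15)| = 21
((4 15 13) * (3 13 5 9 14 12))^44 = ((3 13 4 15 5 9 14 12))^44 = (3 5)(4 14)(9 13)(12 15)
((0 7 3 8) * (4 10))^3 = (0 8 3 7)(4 10)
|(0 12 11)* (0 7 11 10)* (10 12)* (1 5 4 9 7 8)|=14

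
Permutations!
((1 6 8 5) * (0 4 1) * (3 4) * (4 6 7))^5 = ((0 3 6 8 5)(1 7 4))^5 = (8)(1 4 7)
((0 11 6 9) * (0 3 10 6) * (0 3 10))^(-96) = (11)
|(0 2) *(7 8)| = |(0 2)(7 8)| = 2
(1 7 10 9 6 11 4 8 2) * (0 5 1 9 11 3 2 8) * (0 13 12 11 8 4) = (0 5 1 7 10 8 4 13 12 11)(2 9 6 3) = [5, 7, 9, 2, 13, 1, 3, 10, 4, 6, 8, 0, 11, 12]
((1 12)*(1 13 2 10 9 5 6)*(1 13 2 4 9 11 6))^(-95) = (1 6)(2 4)(5 11)(9 10)(12 13)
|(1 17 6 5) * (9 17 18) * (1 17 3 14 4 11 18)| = 6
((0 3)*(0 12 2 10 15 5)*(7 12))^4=((0 3 7 12 2 10 15 5))^4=(0 2)(3 10)(5 12)(7 15)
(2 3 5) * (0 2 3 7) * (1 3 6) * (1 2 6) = (0 6 2 7)(1 3 5) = [6, 3, 7, 5, 4, 1, 2, 0]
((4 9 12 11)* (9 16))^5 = ((4 16 9 12 11))^5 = (16)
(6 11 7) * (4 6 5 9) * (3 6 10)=(3 6 11 7 5 9 4 10)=[0, 1, 2, 6, 10, 9, 11, 5, 8, 4, 3, 7]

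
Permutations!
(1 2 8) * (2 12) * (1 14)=(1 12 2 8 14)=[0, 12, 8, 3, 4, 5, 6, 7, 14, 9, 10, 11, 2, 13, 1]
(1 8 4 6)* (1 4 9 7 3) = (1 8 9 7 3)(4 6) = [0, 8, 2, 1, 6, 5, 4, 3, 9, 7]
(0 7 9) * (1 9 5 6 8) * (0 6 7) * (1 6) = (1 9)(5 7)(6 8) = [0, 9, 2, 3, 4, 7, 8, 5, 6, 1]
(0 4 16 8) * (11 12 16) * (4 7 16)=[7, 1, 2, 3, 11, 5, 6, 16, 0, 9, 10, 12, 4, 13, 14, 15, 8]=(0 7 16 8)(4 11 12)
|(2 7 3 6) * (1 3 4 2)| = |(1 3 6)(2 7 4)| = 3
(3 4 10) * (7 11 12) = (3 4 10)(7 11 12) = [0, 1, 2, 4, 10, 5, 6, 11, 8, 9, 3, 12, 7]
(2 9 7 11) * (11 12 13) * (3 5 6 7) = (2 9 3 5 6 7 12 13 11) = [0, 1, 9, 5, 4, 6, 7, 12, 8, 3, 10, 2, 13, 11]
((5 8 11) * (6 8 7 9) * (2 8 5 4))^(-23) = (2 8 11 4)(5 7 9 6) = ((2 8 11 4)(5 7 9 6))^(-23)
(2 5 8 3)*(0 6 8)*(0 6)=[0, 1, 5, 2, 4, 6, 8, 7, 3]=(2 5 6 8 3)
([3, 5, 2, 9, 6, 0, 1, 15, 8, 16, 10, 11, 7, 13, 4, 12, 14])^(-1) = [5, 6, 2, 0, 14, 1, 4, 12, 8, 3, 10, 11, 15, 13, 16, 7, 9]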